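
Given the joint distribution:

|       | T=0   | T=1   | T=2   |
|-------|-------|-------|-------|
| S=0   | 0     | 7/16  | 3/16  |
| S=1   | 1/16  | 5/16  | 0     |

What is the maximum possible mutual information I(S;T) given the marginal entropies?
The upper bound on mutual information is I(S;T) ≤ min(H(S), H(T)).

Marginal P(S) (row sums):
  P(S=0) = 0 + 7/16 + 3/16 = 5/8
  P(S=1) = 1/16 + 5/16 + 0 = 3/8
Marginal P(T) (column sums):
  P(T=0) = 0 + 1/16 = 1/16
  P(T=1) = 7/16 + 5/16 = 3/4
  P(T=2) = 3/16 + 0 = 3/16

H(S) = -[(5/8)·log₂(5/8) + (3/8)·log₂(3/8)]
  = 0.4238 + 0.5306
  = 0.9544 bits
H(T) = -[(1/16)·log₂(1/16) + (3/4)·log₂(3/4) + (3/16)·log₂(3/16)]
  = 0.2500 + 0.3113 + 0.4528
  = 1.0141 bits

Maximum possible I(S;T) = min(0.9544, 1.0141) = 0.9544 bits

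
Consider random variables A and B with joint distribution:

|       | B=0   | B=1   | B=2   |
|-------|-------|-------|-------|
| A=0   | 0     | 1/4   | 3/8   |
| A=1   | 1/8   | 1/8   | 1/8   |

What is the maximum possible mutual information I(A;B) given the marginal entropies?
The upper bound on mutual information is I(A;B) ≤ min(H(A), H(B)).

Marginal P(A) (row sums):
  P(A=0) = 0 + 1/4 + 3/8 = 5/8
  P(A=1) = 1/8 + 1/8 + 1/8 = 3/8
Marginal P(B) (column sums):
  P(B=0) = 0 + 1/8 = 1/8
  P(B=1) = 1/4 + 1/8 = 3/8
  P(B=2) = 3/8 + 1/8 = 1/2

H(A) = -[(5/8)·log₂(5/8) + (3/8)·log₂(3/8)]
  = 0.4238 + 0.5306
  = 0.9544 bits
H(B) = -[(1/8)·log₂(1/8) + (3/8)·log₂(3/8) + (1/2)·log₂(1/2)]
  = 0.3750 + 0.5306 + 0.5000
  = 1.4056 bits

Maximum possible I(A;B) = min(0.9544, 1.4056) = 0.9544 bits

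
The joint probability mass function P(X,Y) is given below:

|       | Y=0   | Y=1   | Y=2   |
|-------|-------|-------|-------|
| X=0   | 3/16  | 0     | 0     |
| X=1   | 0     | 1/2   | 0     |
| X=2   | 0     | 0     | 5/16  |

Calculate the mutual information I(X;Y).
Marginal P(X) (row sums):
  P(X=0) = 3/16 + 0 + 0 = 3/16
  P(X=1) = 0 + 1/2 + 0 = 1/2
  P(X=2) = 0 + 0 + 5/16 = 5/16
Marginal P(Y) (column sums):
  P(Y=0) = 3/16 + 0 + 0 = 3/16
  P(Y=1) = 0 + 1/2 + 0 = 1/2
  P(Y=2) = 0 + 0 + 5/16 = 5/16

H(X) = -[(3/16)·log₂(3/16) + (1/2)·log₂(1/2) + (5/16)·log₂(5/16)]
  = 0.4528 + 0.5000 + 0.5244
  = 1.4772 bits
H(Y) = -[(3/16)·log₂(3/16) + (1/2)·log₂(1/2) + (5/16)·log₂(5/16)]
  = 0.4528 + 0.5000 + 0.5244
  = 1.4772 bits
H(X,Y) = -[(3/16)·log₂(3/16) + (1/2)·log₂(1/2) + (5/16)·log₂(5/16)]
  = 0.4528 + 0.5000 + 0.5244
  = 1.4772 bits

I(X;Y) = H(X) + H(Y) - H(X,Y)
  = 1.4772 + 1.4772 - 1.4772
  = 1.4772 bits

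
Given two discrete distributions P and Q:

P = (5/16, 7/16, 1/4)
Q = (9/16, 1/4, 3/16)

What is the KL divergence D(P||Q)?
D(P||Q) = Σ P(i) log₂(P(i)/Q(i))
  i=0: (5/16) × log₂((5/16)/(9/16)) = (5/16) × log₂(5/9) = -0.2650
  i=1: (7/16) × log₂((7/16)/(1/4)) = (7/16) × log₂(7/4) = 0.3532
  i=2: (1/4) × log₂((1/4)/(3/16)) = (1/4) × log₂(4/3) = 0.1038
D(P||Q) = -0.2650 + 0.3532 + 0.1038
  = 0.1920 bits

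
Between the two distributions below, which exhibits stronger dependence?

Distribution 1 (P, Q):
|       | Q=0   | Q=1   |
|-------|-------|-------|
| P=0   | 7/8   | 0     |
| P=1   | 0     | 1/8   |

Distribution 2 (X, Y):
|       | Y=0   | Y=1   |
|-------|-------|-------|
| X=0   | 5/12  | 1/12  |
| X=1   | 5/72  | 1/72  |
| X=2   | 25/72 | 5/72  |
Distribution 1 (P, Q):
Marginal P(P) (row sums):
  P(P=0) = 7/8 + 0 = 7/8
  P(P=1) = 0 + 1/8 = 1/8
Marginal P(Q) (column sums):
  P(Q=0) = 7/8 + 0 = 7/8
  P(Q=1) = 0 + 1/8 = 1/8

H(P) = -[(7/8)·log₂(7/8) + (1/8)·log₂(1/8)]
  = 0.1686 + 0.3750
  = 0.5436 bits
H(Q) = -[(7/8)·log₂(7/8) + (1/8)·log₂(1/8)]
  = 0.1686 + 0.3750
  = 0.5436 bits
H(P,Q) = -[(7/8)·log₂(7/8) + (1/8)·log₂(1/8)]
  = 0.1686 + 0.3750
  = 0.5436 bits

I(P;Q) = H(P) + H(Q) - H(P,Q)
  = 0.5436 + 0.5436 - 0.5436
  = 0.5436 bits

Distribution 2 (X, Y):
Marginal P(X) (row sums):
  P(X=0) = 5/12 + 1/12 = 1/2
  P(X=1) = 5/72 + 1/72 = 1/12
  P(X=2) = 25/72 + 5/72 = 5/12
Marginal P(Y) (column sums):
  P(Y=0) = 5/12 + 5/72 + 25/72 = 5/6
  P(Y=1) = 1/12 + 1/72 + 5/72 = 1/6

H(X) = -[(1/2)·log₂(1/2) + (1/12)·log₂(1/12) + (5/12)·log₂(5/12)]
  = 0.5000 + 0.2987 + 0.5263
  = 1.3250 bits
H(Y) = -[(5/6)·log₂(5/6) + (1/6)·log₂(1/6)]
  = 0.2192 + 0.4308
  = 0.6500 bits
H(X,Y) = -[(5/12)·log₂(5/12) + (1/12)·log₂(1/12) + (5/72)·log₂(5/72) + (1/72)·log₂(1/72) + (25/72)·log₂(25/72) + (5/72)·log₂(5/72)]
  = 0.5263 + 0.2987 + 0.2672 + 0.0857 + 0.5299 + 0.2672
  = 1.9750 bits

I(X;Y) = H(X) + H(Y) - H(X,Y)
  = 1.3250 + 0.6500 - 1.9750
  = 0.0000 bits

I(P;Q) = 0.5436 bits > I(X;Y) = 0.0000 bits, so (P, Q) has the higher mutual information (stronger dependence).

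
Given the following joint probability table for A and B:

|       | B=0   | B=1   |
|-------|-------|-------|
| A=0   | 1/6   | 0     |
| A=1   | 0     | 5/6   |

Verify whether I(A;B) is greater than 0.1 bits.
Marginal P(A) (row sums):
  P(A=0) = 1/6 + 0 = 1/6
  P(A=1) = 0 + 5/6 = 5/6
Marginal P(B) (column sums):
  P(B=0) = 1/6 + 0 = 1/6
  P(B=1) = 0 + 5/6 = 5/6

H(A) = -[(1/6)·log₂(1/6) + (5/6)·log₂(5/6)]
  = 0.4308 + 0.2192
  = 0.6500 bits
H(B) = -[(1/6)·log₂(1/6) + (5/6)·log₂(5/6)]
  = 0.4308 + 0.2192
  = 0.6500 bits
H(A,B) = -[(1/6)·log₂(1/6) + (5/6)·log₂(5/6)]
  = 0.4308 + 0.2192
  = 0.6500 bits

I(A;B) = H(A) + H(B) - H(A,B)
  = 0.6500 + 0.6500 - 0.6500
  = 0.6500 bits

Yes. I(A;B) = 0.6500 bits, which is > 0.1 bits.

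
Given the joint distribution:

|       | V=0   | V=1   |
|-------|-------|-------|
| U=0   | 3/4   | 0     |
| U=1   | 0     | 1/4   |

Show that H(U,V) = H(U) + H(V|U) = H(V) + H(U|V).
Marginal P(U) (row sums):
  P(U=0) = 3/4 + 0 = 3/4
  P(U=1) = 0 + 1/4 = 1/4
Marginal P(V) (column sums):
  P(V=0) = 3/4 + 0 = 3/4
  P(V=1) = 0 + 1/4 = 1/4

Decomposition 1: H(U) + H(V|U)
H(U) = -[(3/4)·log₂(3/4) + (1/4)·log₂(1/4)]
  = 0.3113 + 0.5000
  = 0.8113 bits
H(V|U) = -Σ P(U,V)·log₂ P(V|U), where P(V|U) = P(U,V) / P(U)
  (cells with P(U,V) = 0 contribute 0)
  (U=0,V=0): P(V|U) = (3/4)/(3/4) = 1;  -(3/4)·log₂(1) = 0.0000
  (U=1,V=1): P(V|U) = (1/4)/(1/4) = 1;  -(1/4)·log₂(1) = 0.0000
H(V|U) = 0.0000 + 0.0000
  = 0.0000 bits
H(U) + H(V|U) = 0.8113 + 0.0000 = 0.8113 bits

Decomposition 2: H(V) + H(U|V)
H(V) = -[(3/4)·log₂(3/4) + (1/4)·log₂(1/4)]
  = 0.3113 + 0.5000
  = 0.8113 bits
H(U|V) = -Σ P(U,V)·log₂ P(U|V), where P(U|V) = P(U,V) / P(V)
  (cells with P(U,V) = 0 contribute 0)
  (U=0,V=0): P(U|V) = (3/4)/(3/4) = 1;  -(3/4)·log₂(1) = 0.0000
  (U=1,V=1): P(U|V) = (1/4)/(1/4) = 1;  -(1/4)·log₂(1) = 0.0000
H(U|V) = 0.0000 + 0.0000
  = 0.0000 bits
H(V) + H(U|V) = 0.8113 + 0.0000 = 0.8113 bits

Direct computation of the joint entropy:
H(U,V) = -[(3/4)·log₂(3/4) + (1/4)·log₂(1/4)]
  = 0.3113 + 0.5000
  = 0.8113 bits

All three agree: H(U,V) = 0.8113 bits ✓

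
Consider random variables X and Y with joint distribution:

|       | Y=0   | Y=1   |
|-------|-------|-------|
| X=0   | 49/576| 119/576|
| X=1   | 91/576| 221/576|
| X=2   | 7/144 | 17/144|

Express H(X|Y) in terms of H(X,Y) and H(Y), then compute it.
H(X|Y) = H(X,Y) - H(Y)

Marginal P(Y) (column sums):
  P(Y=0) = 49/576 + 91/576 + 7/144 = 7/24
  P(Y=1) = 119/576 + 221/576 + 17/144 = 17/24

H(X,Y) = -[(49/576)·log₂(49/576) + (119/576)·log₂(119/576) + (91/576)·log₂(91/576) + (221/576)·log₂(221/576) + (7/144)·log₂(7/144) + (17/144)·log₂(17/144)]
  = 0.3024 + 0.4700 + 0.4206 + 0.5303 + 0.2121 + 0.3639
  = 2.2993 bits
H(Y) = -[(7/24)·log₂(7/24) + (17/24)·log₂(17/24)]
  = 0.5185 + 0.3524
  = 0.8709 bits

H(X|Y) = 2.2993 - 0.8709 = 1.4284 bits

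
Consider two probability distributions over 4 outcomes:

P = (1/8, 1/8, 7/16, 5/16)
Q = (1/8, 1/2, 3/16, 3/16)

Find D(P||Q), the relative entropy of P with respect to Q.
D(P||Q) = Σ P(i) log₂(P(i)/Q(i))
  i=0: (1/8) × log₂((1/8)/(1/8)) = (1/8) × log₂(1) = 0.0000
  i=1: (1/8) × log₂((1/8)/(1/2)) = (1/8) × log₂(1/4) = -0.2500
  i=2: (7/16) × log₂((7/16)/(3/16)) = (7/16) × log₂(7/3) = 0.5348
  i=3: (5/16) × log₂((5/16)/(3/16)) = (5/16) × log₂(5/3) = 0.2303
D(P||Q) = 0.0000 - 0.2500 + 0.5348 + 0.2303
  = 0.5151 bits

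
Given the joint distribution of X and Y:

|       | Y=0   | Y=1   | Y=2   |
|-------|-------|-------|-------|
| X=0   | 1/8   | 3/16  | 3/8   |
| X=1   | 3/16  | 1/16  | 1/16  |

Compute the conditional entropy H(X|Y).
Marginal P(Y) (column sums):
  P(Y=0) = 1/8 + 3/16 = 5/16
  P(Y=1) = 3/16 + 1/16 = 1/4
  P(Y=2) = 3/8 + 1/16 = 7/16

H(X|Y) = -Σ P(X,Y)·log₂ P(X|Y), where P(X|Y) = P(X,Y) / P(Y)
  (X=0,Y=0): P(X|Y) = (1/8)/(5/16) = 2/5;  -(1/8)·log₂(2/5) = 0.1652
  (X=0,Y=1): P(X|Y) = (3/16)/(1/4) = 3/4;  -(3/16)·log₂(3/4) = 0.0778
  (X=0,Y=2): P(X|Y) = (3/8)/(7/16) = 6/7;  -(3/8)·log₂(6/7) = 0.0834
  (X=1,Y=0): P(X|Y) = (3/16)/(5/16) = 3/5;  -(3/16)·log₂(3/5) = 0.1382
  (X=1,Y=1): P(X|Y) = (1/16)/(1/4) = 1/4;  -(1/16)·log₂(1/4) = 0.1250
  (X=1,Y=2): P(X|Y) = (1/16)/(7/16) = 1/7;  -(1/16)·log₂(1/7) = 0.1755
H(X|Y) = 0.1652 + 0.0778 + 0.0834 + 0.1382 + 0.1250 + 0.1755
  = 0.7651 bits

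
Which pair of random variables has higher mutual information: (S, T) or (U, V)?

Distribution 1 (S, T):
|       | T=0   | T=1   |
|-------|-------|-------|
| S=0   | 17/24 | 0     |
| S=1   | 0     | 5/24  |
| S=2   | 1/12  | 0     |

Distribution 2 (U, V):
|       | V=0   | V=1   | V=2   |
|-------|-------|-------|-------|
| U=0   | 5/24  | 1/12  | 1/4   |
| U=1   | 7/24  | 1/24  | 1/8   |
Distribution 1 (S, T):
Marginal P(S) (row sums):
  P(S=0) = 17/24 + 0 = 17/24
  P(S=1) = 0 + 5/24 = 5/24
  P(S=2) = 1/12 + 0 = 1/12
Marginal P(T) (column sums):
  P(T=0) = 17/24 + 0 + 1/12 = 19/24
  P(T=1) = 0 + 5/24 + 0 = 5/24

H(S) = -[(17/24)·log₂(17/24) + (5/24)·log₂(5/24) + (1/12)·log₂(1/12)]
  = 0.3524 + 0.4715 + 0.2987
  = 1.1226 bits
H(T) = -[(19/24)·log₂(19/24) + (5/24)·log₂(5/24)]
  = 0.2668 + 0.4715
  = 0.7383 bits
H(S,T) = -[(17/24)·log₂(17/24) + (5/24)·log₂(5/24) + (1/12)·log₂(1/12)]
  = 0.3524 + 0.4715 + 0.2987
  = 1.1226 bits

I(S;T) = H(S) + H(T) - H(S,T)
  = 1.1226 + 0.7383 - 1.1226
  = 0.7383 bits

Distribution 2 (U, V):
Marginal P(U) (row sums):
  P(U=0) = 5/24 + 1/12 + 1/4 = 13/24
  P(U=1) = 7/24 + 1/24 + 1/8 = 11/24
Marginal P(V) (column sums):
  P(V=0) = 5/24 + 7/24 = 1/2
  P(V=1) = 1/12 + 1/24 = 1/8
  P(V=2) = 1/4 + 1/8 = 3/8

H(U) = -[(13/24)·log₂(13/24) + (11/24)·log₂(11/24)]
  = 0.4791 + 0.5159
  = 0.9950 bits
H(V) = -[(1/2)·log₂(1/2) + (1/8)·log₂(1/8) + (3/8)·log₂(3/8)]
  = 0.5000 + 0.3750 + 0.5306
  = 1.4056 bits
H(U,V) = -[(5/24)·log₂(5/24) + (1/12)·log₂(1/12) + (1/4)·log₂(1/4) + (7/24)·log₂(7/24) + (1/24)·log₂(1/24) + (1/8)·log₂(1/8)]
  = 0.4715 + 0.2987 + 0.5000 + 0.5185 + 0.1910 + 0.3750
  = 2.3547 bits

I(U;V) = H(U) + H(V) - H(U,V)
  = 0.9950 + 1.4056 - 2.3547
  = 0.0459 bits

I(S;T) = 0.7383 bits > I(U;V) = 0.0459 bits, so (S, T) has the higher mutual information (stronger dependence).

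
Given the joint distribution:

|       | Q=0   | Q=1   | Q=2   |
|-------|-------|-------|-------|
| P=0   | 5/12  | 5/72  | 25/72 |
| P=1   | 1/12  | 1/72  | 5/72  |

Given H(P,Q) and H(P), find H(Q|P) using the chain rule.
From the chain rule: H(P,Q) = H(P) + H(Q|P)
Therefore: H(Q|P) = H(P,Q) - H(P)

H(P,Q) = -[(5/12)·log₂(5/12) + (5/72)·log₂(5/72) + (25/72)·log₂(25/72) + (1/12)·log₂(1/12) + (1/72)·log₂(1/72) + (5/72)·log₂(5/72)]
  = 0.5263 + 0.2672 + 0.5299 + 0.2987 + 0.0857 + 0.2672
  = 1.9750 bits
Marginal P(P) (row sums):
  P(P=0) = 5/12 + 5/72 + 25/72 = 5/6
  P(P=1) = 1/12 + 1/72 + 5/72 = 1/6
H(P) = -[(5/6)·log₂(5/6) + (1/6)·log₂(1/6)]
  = 0.2192 + 0.4308
  = 0.6500 bits

H(Q|P) = 1.9750 - 0.6500 = 1.3250 bits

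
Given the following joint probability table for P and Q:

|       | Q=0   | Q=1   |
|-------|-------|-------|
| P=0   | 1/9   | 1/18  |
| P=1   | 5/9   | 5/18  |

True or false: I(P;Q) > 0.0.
Marginal P(P) (row sums):
  P(P=0) = 1/9 + 1/18 = 1/6
  P(P=1) = 5/9 + 5/18 = 5/6
Marginal P(Q) (column sums):
  P(Q=0) = 1/9 + 5/9 = 2/3
  P(Q=1) = 1/18 + 5/18 = 1/3

H(P) = -[(1/6)·log₂(1/6) + (5/6)·log₂(5/6)]
  = 0.4308 + 0.2192
  = 0.6500 bits
H(Q) = -[(2/3)·log₂(2/3) + (1/3)·log₂(1/3)]
  = 0.3900 + 0.5283
  = 0.9183 bits
H(P,Q) = -[(1/9)·log₂(1/9) + (1/18)·log₂(1/18) + (5/9)·log₂(5/9) + (5/18)·log₂(5/18)]
  = 0.3522 + 0.2317 + 0.4711 + 0.5133
  = 1.5683 bits

I(P;Q) = H(P) + H(Q) - H(P,Q)
  = 0.6500 + 0.9183 - 1.5683
  = 0.0000 bits

False. I(P;Q) = 0.0000 bits, which is ≤ 0.0 bits.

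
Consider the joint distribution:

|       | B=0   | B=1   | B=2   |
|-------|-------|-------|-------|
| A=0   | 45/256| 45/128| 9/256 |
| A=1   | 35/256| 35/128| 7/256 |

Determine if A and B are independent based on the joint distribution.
Marginal P(A) (row sums):
  P(A=0) = 45/256 + 45/128 + 9/256 = 9/16
  P(A=1) = 35/256 + 35/128 + 7/256 = 7/16
Marginal P(B) (column sums):
  P(B=0) = 45/256 + 35/256 = 5/16
  P(B=1) = 45/128 + 35/128 = 5/8
  P(B=2) = 9/256 + 7/256 = 1/16

A and B are independent iff P(A=i,B=j) = P(A=i)·P(B=j) for every cell.
  P(A=0)·P(B=0) = 9/16 × 5/16 = 45/256 = P(A=0,B=0) ✓
  P(A=0)·P(B=1) = 9/16 × 5/8 = 45/128 = P(A=0,B=1) ✓
  P(A=0)·P(B=2) = 9/16 × 1/16 = 9/256 = P(A=0,B=2) ✓
  P(A=1)·P(B=0) = 7/16 × 5/16 = 35/256 = P(A=1,B=0) ✓
  P(A=1)·P(B=1) = 7/16 × 5/8 = 35/128 = P(A=1,B=1) ✓
  P(A=1)·P(B=2) = 7/16 × 1/16 = 7/256 = P(A=1,B=2) ✓

Yes, A and B are independent: every cell factors, so I(A;B) = 0 bits.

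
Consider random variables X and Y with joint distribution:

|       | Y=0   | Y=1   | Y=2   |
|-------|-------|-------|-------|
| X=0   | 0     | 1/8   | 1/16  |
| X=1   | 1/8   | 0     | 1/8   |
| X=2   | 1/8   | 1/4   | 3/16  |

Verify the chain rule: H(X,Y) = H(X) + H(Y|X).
Left side:
H(X,Y) = -[(1/8)·log₂(1/8) + (1/16)·log₂(1/16) + (1/8)·log₂(1/8) + (1/8)·log₂(1/8) + (1/8)·log₂(1/8) + (1/4)·log₂(1/4) + (3/16)·log₂(3/16)]
  = 0.3750 + 0.2500 + 0.3750 + 0.3750 + 0.3750 + 0.5000 + 0.4528
  = 2.7028 bits

Right side:
Marginal P(X) (row sums):
  P(X=0) = 0 + 1/8 + 1/16 = 3/16
  P(X=1) = 1/8 + 0 + 1/8 = 1/4
  P(X=2) = 1/8 + 1/4 + 3/16 = 9/16
H(X) = -[(3/16)·log₂(3/16) + (1/4)·log₂(1/4) + (9/16)·log₂(9/16)]
  = 0.4528 + 0.5000 + 0.4669
  = 1.4197 bits
H(Y|X) = -Σ P(X,Y)·log₂ P(Y|X), where P(Y|X) = P(X,Y) / P(X)
  (cells with P(X,Y) = 0 contribute 0)
  (X=0,Y=1): P(Y|X) = (1/8)/(3/16) = 2/3;  -(1/8)·log₂(2/3) = 0.0731
  (X=0,Y=2): P(Y|X) = (1/16)/(3/16) = 1/3;  -(1/16)·log₂(1/3) = 0.0991
  (X=1,Y=0): P(Y|X) = (1/8)/(1/4) = 1/2;  -(1/8)·log₂(1/2) = 0.1250
  (X=1,Y=2): P(Y|X) = (1/8)/(1/4) = 1/2;  -(1/8)·log₂(1/2) = 0.1250
  (X=2,Y=0): P(Y|X) = (1/8)/(9/16) = 2/9;  -(1/8)·log₂(2/9) = 0.2712
  (X=2,Y=1): P(Y|X) = (1/4)/(9/16) = 4/9;  -(1/4)·log₂(4/9) = 0.2925
  (X=2,Y=2): P(Y|X) = (3/16)/(9/16) = 1/3;  -(3/16)·log₂(1/3) = 0.2972
H(Y|X) = 0.0731 + 0.0991 + 0.1250 + 0.1250 + 0.2712 + 0.2925 + 0.2972
  = 1.2831 bits
H(X) + H(Y|X) = 1.4197 + 1.2831 = 2.7028 bits

Both sides equal 2.7028 bits, so the chain rule holds ✓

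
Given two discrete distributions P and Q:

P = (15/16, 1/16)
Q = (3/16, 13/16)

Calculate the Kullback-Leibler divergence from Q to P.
D(P||Q) = Σ P(i) log₂(P(i)/Q(i))
  i=0: (15/16) × log₂((15/16)/(3/16)) = (15/16) × log₂(5) = 2.1768
  i=1: (1/16) × log₂((1/16)/(13/16)) = (1/16) × log₂(1/13) = -0.2313
D(P||Q) = 2.1768 - 0.2313
  = 1.9455 bits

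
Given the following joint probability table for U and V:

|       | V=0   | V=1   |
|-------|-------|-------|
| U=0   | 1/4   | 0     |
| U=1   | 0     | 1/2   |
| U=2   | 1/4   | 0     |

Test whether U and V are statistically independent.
Marginal P(U) (row sums):
  P(U=0) = 1/4 + 0 = 1/4
  P(U=1) = 0 + 1/2 = 1/2
  P(U=2) = 1/4 + 0 = 1/4
Marginal P(V) (column sums):
  P(V=0) = 1/4 + 0 + 1/4 = 1/2
  P(V=1) = 0 + 1/2 + 0 = 1/2

U and V are independent iff P(U=i,V=j) = P(U=i)·P(V=j) for every cell.
  P(U=0)·P(V=0) = 1/4 × 1/2 = 1/8, but P(U=0,V=0) = 1/4 ✗

No, U and V are not independent. Quantitatively, I(U;V) > 0:

H(U) = -[(1/4)·log₂(1/4) + (1/2)·log₂(1/2) + (1/4)·log₂(1/4)]
  = 0.5000 + 0.5000 + 0.5000
  = 1.5000 bits
H(V) = -[(1/2)·log₂(1/2) + (1/2)·log₂(1/2)]
  = 0.5000 + 0.5000
  = 1.0000 bits
H(U,V) = -[(1/4)·log₂(1/4) + (1/2)·log₂(1/2) + (1/4)·log₂(1/4)]
  = 0.5000 + 0.5000 + 0.5000
  = 1.5000 bits
I(U;V) = H(U) + H(V) - H(U,V) = 1.5000 + 1.0000 - 1.5000 = 1.0000 bits > 0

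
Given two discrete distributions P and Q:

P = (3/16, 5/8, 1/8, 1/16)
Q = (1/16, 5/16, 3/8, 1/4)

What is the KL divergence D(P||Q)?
D(P||Q) = Σ P(i) log₂(P(i)/Q(i))
  i=0: (3/16) × log₂((3/16)/(1/16)) = (3/16) × log₂(3) = 0.2972
  i=1: (5/8) × log₂((5/8)/(5/16)) = (5/8) × log₂(2) = 0.6250
  i=2: (1/8) × log₂((1/8)/(3/8)) = (1/8) × log₂(1/3) = -0.1981
  i=3: (1/16) × log₂((1/16)/(1/4)) = (1/16) × log₂(1/4) = -0.1250
D(P||Q) = 0.2972 + 0.6250 - 0.1981 - 0.1250
  = 0.5991 bits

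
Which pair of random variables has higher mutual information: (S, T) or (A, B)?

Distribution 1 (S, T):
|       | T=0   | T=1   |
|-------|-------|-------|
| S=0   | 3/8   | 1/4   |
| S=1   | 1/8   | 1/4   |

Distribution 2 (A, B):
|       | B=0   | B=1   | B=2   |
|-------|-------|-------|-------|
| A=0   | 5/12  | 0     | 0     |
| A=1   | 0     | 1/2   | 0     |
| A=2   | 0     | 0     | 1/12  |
Distribution 1 (S, T):
Marginal P(S) (row sums):
  P(S=0) = 3/8 + 1/4 = 5/8
  P(S=1) = 1/8 + 1/4 = 3/8
Marginal P(T) (column sums):
  P(T=0) = 3/8 + 1/8 = 1/2
  P(T=1) = 1/4 + 1/4 = 1/2

H(S) = -[(5/8)·log₂(5/8) + (3/8)·log₂(3/8)]
  = 0.4238 + 0.5306
  = 0.9544 bits
H(T) = -[(1/2)·log₂(1/2) + (1/2)·log₂(1/2)]
  = 0.5000 + 0.5000
  = 1.0000 bits
H(S,T) = -[(3/8)·log₂(3/8) + (1/4)·log₂(1/4) + (1/8)·log₂(1/8) + (1/4)·log₂(1/4)]
  = 0.5306 + 0.5000 + 0.3750 + 0.5000
  = 1.9056 bits

I(S;T) = H(S) + H(T) - H(S,T)
  = 0.9544 + 1.0000 - 1.9056
  = 0.0488 bits

Distribution 2 (A, B):
Marginal P(A) (row sums):
  P(A=0) = 5/12 + 0 + 0 = 5/12
  P(A=1) = 0 + 1/2 + 0 = 1/2
  P(A=2) = 0 + 0 + 1/12 = 1/12
Marginal P(B) (column sums):
  P(B=0) = 5/12 + 0 + 0 = 5/12
  P(B=1) = 0 + 1/2 + 0 = 1/2
  P(B=2) = 0 + 0 + 1/12 = 1/12

H(A) = -[(5/12)·log₂(5/12) + (1/2)·log₂(1/2) + (1/12)·log₂(1/12)]
  = 0.5263 + 0.5000 + 0.2987
  = 1.3250 bits
H(B) = -[(5/12)·log₂(5/12) + (1/2)·log₂(1/2) + (1/12)·log₂(1/12)]
  = 0.5263 + 0.5000 + 0.2987
  = 1.3250 bits
H(A,B) = -[(5/12)·log₂(5/12) + (1/2)·log₂(1/2) + (1/12)·log₂(1/12)]
  = 0.5263 + 0.5000 + 0.2987
  = 1.3250 bits

I(A;B) = H(A) + H(B) - H(A,B)
  = 1.3250 + 1.3250 - 1.3250
  = 1.3250 bits

I(A;B) = 1.3250 bits > I(S;T) = 0.0488 bits, so (A, B) has the higher mutual information (stronger dependence).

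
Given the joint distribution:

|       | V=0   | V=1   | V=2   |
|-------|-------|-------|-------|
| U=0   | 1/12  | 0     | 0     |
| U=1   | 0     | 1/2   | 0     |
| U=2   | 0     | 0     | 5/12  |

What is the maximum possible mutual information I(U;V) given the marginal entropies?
The upper bound on mutual information is I(U;V) ≤ min(H(U), H(V)).

Marginal P(U) (row sums):
  P(U=0) = 1/12 + 0 + 0 = 1/12
  P(U=1) = 0 + 1/2 + 0 = 1/2
  P(U=2) = 0 + 0 + 5/12 = 5/12
Marginal P(V) (column sums):
  P(V=0) = 1/12 + 0 + 0 = 1/12
  P(V=1) = 0 + 1/2 + 0 = 1/2
  P(V=2) = 0 + 0 + 5/12 = 5/12

H(U) = -[(1/12)·log₂(1/12) + (1/2)·log₂(1/2) + (5/12)·log₂(5/12)]
  = 0.2987 + 0.5000 + 0.5263
  = 1.3250 bits
H(V) = -[(1/12)·log₂(1/12) + (1/2)·log₂(1/2) + (5/12)·log₂(5/12)]
  = 0.2987 + 0.5000 + 0.5263
  = 1.3250 bits

Maximum possible I(U;V) = min(1.3250, 1.3250) = 1.3250 bits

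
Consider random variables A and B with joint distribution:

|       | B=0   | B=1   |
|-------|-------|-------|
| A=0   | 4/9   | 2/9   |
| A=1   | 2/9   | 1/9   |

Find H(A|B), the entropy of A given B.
Marginal P(B) (column sums):
  P(B=0) = 4/9 + 2/9 = 2/3
  P(B=1) = 2/9 + 1/9 = 1/3

H(A|B) = -Σ P(A,B)·log₂ P(A|B), where P(A|B) = P(A,B) / P(B)
  (A=0,B=0): P(A|B) = (4/9)/(2/3) = 2/3;  -(4/9)·log₂(2/3) = 0.2600
  (A=0,B=1): P(A|B) = (2/9)/(1/3) = 2/3;  -(2/9)·log₂(2/3) = 0.1300
  (A=1,B=0): P(A|B) = (2/9)/(2/3) = 1/3;  -(2/9)·log₂(1/3) = 0.3522
  (A=1,B=1): P(A|B) = (1/9)/(1/3) = 1/3;  -(1/9)·log₂(1/3) = 0.1761
H(A|B) = 0.2600 + 0.1300 + 0.3522 + 0.1761
  = 0.9183 bits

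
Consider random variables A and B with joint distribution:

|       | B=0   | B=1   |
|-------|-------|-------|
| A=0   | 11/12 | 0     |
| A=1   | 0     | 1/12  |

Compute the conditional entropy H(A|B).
Marginal P(B) (column sums):
  P(B=0) = 11/12 + 0 = 11/12
  P(B=1) = 0 + 1/12 = 1/12

H(A|B) = -Σ P(A,B)·log₂ P(A|B), where P(A|B) = P(A,B) / P(B)
  (cells with P(A,B) = 0 contribute 0)
  (A=0,B=0): P(A|B) = (11/12)/(11/12) = 1;  -(11/12)·log₂(1) = 0.0000
  (A=1,B=1): P(A|B) = (1/12)/(1/12) = 1;  -(1/12)·log₂(1) = 0.0000
H(A|B) = 0.0000 + 0.0000
  = 0.0000 bits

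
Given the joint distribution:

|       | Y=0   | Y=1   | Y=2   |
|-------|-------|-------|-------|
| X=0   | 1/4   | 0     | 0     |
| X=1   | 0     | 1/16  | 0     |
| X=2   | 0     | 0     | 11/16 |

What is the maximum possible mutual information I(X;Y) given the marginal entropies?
The upper bound on mutual information is I(X;Y) ≤ min(H(X), H(Y)).

Marginal P(X) (row sums):
  P(X=0) = 1/4 + 0 + 0 = 1/4
  P(X=1) = 0 + 1/16 + 0 = 1/16
  P(X=2) = 0 + 0 + 11/16 = 11/16
Marginal P(Y) (column sums):
  P(Y=0) = 1/4 + 0 + 0 = 1/4
  P(Y=1) = 0 + 1/16 + 0 = 1/16
  P(Y=2) = 0 + 0 + 11/16 = 11/16

H(X) = -[(1/4)·log₂(1/4) + (1/16)·log₂(1/16) + (11/16)·log₂(11/16)]
  = 0.5000 + 0.2500 + 0.3716
  = 1.1216 bits
H(Y) = -[(1/4)·log₂(1/4) + (1/16)·log₂(1/16) + (11/16)·log₂(11/16)]
  = 0.5000 + 0.2500 + 0.3716
  = 1.1216 bits

Maximum possible I(X;Y) = min(1.1216, 1.1216) = 1.1216 bits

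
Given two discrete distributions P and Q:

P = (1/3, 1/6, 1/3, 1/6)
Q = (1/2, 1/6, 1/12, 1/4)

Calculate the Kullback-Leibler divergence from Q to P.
D(P||Q) = Σ P(i) log₂(P(i)/Q(i))
  i=0: (1/3) × log₂((1/3)/(1/2)) = (1/3) × log₂(2/3) = -0.1950
  i=1: (1/6) × log₂((1/6)/(1/6)) = (1/6) × log₂(1) = 0.0000
  i=2: (1/3) × log₂((1/3)/(1/12)) = (1/3) × log₂(4) = 0.6667
  i=3: (1/6) × log₂((1/6)/(1/4)) = (1/6) × log₂(2/3) = -0.0975
D(P||Q) = -0.1950 + 0.0000 + 0.6667 - 0.0975
  = 0.3742 bits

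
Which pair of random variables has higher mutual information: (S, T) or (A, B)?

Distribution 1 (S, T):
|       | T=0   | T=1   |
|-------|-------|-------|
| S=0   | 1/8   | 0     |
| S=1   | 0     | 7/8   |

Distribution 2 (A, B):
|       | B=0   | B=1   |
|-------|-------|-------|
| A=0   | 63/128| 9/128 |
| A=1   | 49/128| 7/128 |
Distribution 1 (S, T):
Marginal P(S) (row sums):
  P(S=0) = 1/8 + 0 = 1/8
  P(S=1) = 0 + 7/8 = 7/8
Marginal P(T) (column sums):
  P(T=0) = 1/8 + 0 = 1/8
  P(T=1) = 0 + 7/8 = 7/8

H(S) = -[(1/8)·log₂(1/8) + (7/8)·log₂(7/8)]
  = 0.3750 + 0.1686
  = 0.5436 bits
H(T) = -[(1/8)·log₂(1/8) + (7/8)·log₂(7/8)]
  = 0.3750 + 0.1686
  = 0.5436 bits
H(S,T) = -[(1/8)·log₂(1/8) + (7/8)·log₂(7/8)]
  = 0.3750 + 0.1686
  = 0.5436 bits

I(S;T) = H(S) + H(T) - H(S,T)
  = 0.5436 + 0.5436 - 0.5436
  = 0.5436 bits

Distribution 2 (A, B):
Marginal P(A) (row sums):
  P(A=0) = 63/128 + 9/128 = 9/16
  P(A=1) = 49/128 + 7/128 = 7/16
Marginal P(B) (column sums):
  P(B=0) = 63/128 + 49/128 = 7/8
  P(B=1) = 9/128 + 7/128 = 1/8

H(A) = -[(9/16)·log₂(9/16) + (7/16)·log₂(7/16)]
  = 0.4669 + 0.5218
  = 0.9887 bits
H(B) = -[(7/8)·log₂(7/8) + (1/8)·log₂(1/8)]
  = 0.1686 + 0.3750
  = 0.5436 bits
H(A,B) = -[(63/128)·log₂(63/128) + (9/128)·log₂(9/128) + (49/128)·log₂(49/128) + (7/128)·log₂(7/128)]
  = 0.5034 + 0.2693 + 0.5303 + 0.2293
  = 1.5323 bits

I(A;B) = H(A) + H(B) - H(A,B)
  = 0.9887 + 0.5436 - 1.5323
  = 0.0000 bits

I(S;T) = 0.5436 bits > I(A;B) = 0.0000 bits, so (S, T) has the higher mutual information (stronger dependence).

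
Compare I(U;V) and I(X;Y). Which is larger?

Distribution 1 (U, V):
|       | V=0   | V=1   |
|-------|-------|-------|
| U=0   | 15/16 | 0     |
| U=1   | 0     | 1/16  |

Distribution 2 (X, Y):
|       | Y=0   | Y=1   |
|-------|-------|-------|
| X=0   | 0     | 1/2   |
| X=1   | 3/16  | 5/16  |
Distribution 1 (U, V):
Marginal P(U) (row sums):
  P(U=0) = 15/16 + 0 = 15/16
  P(U=1) = 0 + 1/16 = 1/16
Marginal P(V) (column sums):
  P(V=0) = 15/16 + 0 = 15/16
  P(V=1) = 0 + 1/16 = 1/16

H(U) = -[(15/16)·log₂(15/16) + (1/16)·log₂(1/16)]
  = 0.0873 + 0.2500
  = 0.3373 bits
H(V) = -[(15/16)·log₂(15/16) + (1/16)·log₂(1/16)]
  = 0.0873 + 0.2500
  = 0.3373 bits
H(U,V) = -[(15/16)·log₂(15/16) + (1/16)·log₂(1/16)]
  = 0.0873 + 0.2500
  = 0.3373 bits

I(U;V) = H(U) + H(V) - H(U,V)
  = 0.3373 + 0.3373 - 0.3373
  = 0.3373 bits

Distribution 2 (X, Y):
Marginal P(X) (row sums):
  P(X=0) = 0 + 1/2 = 1/2
  P(X=1) = 3/16 + 5/16 = 1/2
Marginal P(Y) (column sums):
  P(Y=0) = 0 + 3/16 = 3/16
  P(Y=1) = 1/2 + 5/16 = 13/16

H(X) = -[(1/2)·log₂(1/2) + (1/2)·log₂(1/2)]
  = 0.5000 + 0.5000
  = 1.0000 bits
H(Y) = -[(3/16)·log₂(3/16) + (13/16)·log₂(13/16)]
  = 0.4528 + 0.2434
  = 0.6962 bits
H(X,Y) = -[(1/2)·log₂(1/2) + (3/16)·log₂(3/16) + (5/16)·log₂(5/16)]
  = 0.5000 + 0.4528 + 0.5244
  = 1.4772 bits

I(X;Y) = H(X) + H(Y) - H(X,Y)
  = 1.0000 + 0.6962 - 1.4772
  = 0.2190 bits

I(U;V) = 0.3373 bits > I(X;Y) = 0.2190 bits, so (U, V) has the higher mutual information (stronger dependence).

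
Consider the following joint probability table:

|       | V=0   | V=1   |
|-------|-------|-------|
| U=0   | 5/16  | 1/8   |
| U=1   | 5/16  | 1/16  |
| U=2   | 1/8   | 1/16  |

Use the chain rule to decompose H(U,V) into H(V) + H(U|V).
By the chain rule: H(U,V) = H(V) + H(U|V)

Marginal P(V) (column sums):
  P(V=0) = 5/16 + 5/16 + 1/8 = 3/4
  P(V=1) = 1/8 + 1/16 + 1/16 = 1/4
H(V) = -[(3/4)·log₂(3/4) + (1/4)·log₂(1/4)]
  = 0.3113 + 0.5000
  = 0.8113 bits
H(U|V) = -Σ P(U,V)·log₂ P(U|V), where P(U|V) = P(U,V) / P(V)
  (U=0,V=0): P(U|V) = (5/16)/(3/4) = 5/12;  -(5/16)·log₂(5/12) = 0.3947
  (U=0,V=1): P(U|V) = (1/8)/(1/4) = 1/2;  -(1/8)·log₂(1/2) = 0.1250
  (U=1,V=0): P(U|V) = (5/16)/(3/4) = 5/12;  -(5/16)·log₂(5/12) = 0.3947
  (U=1,V=1): P(U|V) = (1/16)/(1/4) = 1/4;  -(1/16)·log₂(1/4) = 0.1250
  (U=2,V=0): P(U|V) = (1/8)/(3/4) = 1/6;  -(1/8)·log₂(1/6) = 0.3231
  (U=2,V=1): P(U|V) = (1/16)/(1/4) = 1/4;  -(1/16)·log₂(1/4) = 0.1250
H(U|V) = 0.3947 + 0.1250 + 0.3947 + 0.1250 + 0.3231 + 0.1250
  = 1.4875 bits

H(U,V) = H(V) + H(U|V) = 0.8113 + 1.4875 = 2.2988 bits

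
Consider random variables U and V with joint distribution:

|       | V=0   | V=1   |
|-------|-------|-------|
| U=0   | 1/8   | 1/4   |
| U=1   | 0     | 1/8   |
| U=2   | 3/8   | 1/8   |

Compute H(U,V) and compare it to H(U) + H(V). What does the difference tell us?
Marginal P(U) (row sums):
  P(U=0) = 1/8 + 1/4 = 3/8
  P(U=1) = 0 + 1/8 = 1/8
  P(U=2) = 3/8 + 1/8 = 1/2
Marginal P(V) (column sums):
  P(V=0) = 1/8 + 0 + 3/8 = 1/2
  P(V=1) = 1/4 + 1/8 + 1/8 = 1/2

H(U,V) = -[(1/8)·log₂(1/8) + (1/4)·log₂(1/4) + (1/8)·log₂(1/8) + (3/8)·log₂(3/8) + (1/8)·log₂(1/8)]
  = 0.3750 + 0.5000 + 0.3750 + 0.5306 + 0.3750
  = 2.1556 bits
H(U) = -[(3/8)·log₂(3/8) + (1/8)·log₂(1/8) + (1/2)·log₂(1/2)]
  = 0.5306 + 0.3750 + 0.5000
  = 1.4056 bits
H(V) = -[(1/2)·log₂(1/2) + (1/2)·log₂(1/2)]
  = 0.5000 + 0.5000
  = 1.0000 bits

H(U) + H(V) = 1.4056 + 1.0000 = 2.4056 bits
Difference: H(U) + H(V) - H(U,V) = 2.4056 - 2.1556 = 0.2500 bits = I(U;V)

The difference is the mutual information; it is positive here, so U and V are dependent (knowing one reduces uncertainty about the other by 0.2500 bits).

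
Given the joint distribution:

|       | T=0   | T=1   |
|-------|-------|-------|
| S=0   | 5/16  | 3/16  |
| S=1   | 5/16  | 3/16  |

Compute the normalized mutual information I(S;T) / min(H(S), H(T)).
Marginal P(S) (row sums):
  P(S=0) = 5/16 + 3/16 = 1/2
  P(S=1) = 5/16 + 3/16 = 1/2
Marginal P(T) (column sums):
  P(T=0) = 5/16 + 5/16 = 5/8
  P(T=1) = 3/16 + 3/16 = 3/8

H(S) = -[(1/2)·log₂(1/2) + (1/2)·log₂(1/2)]
  = 0.5000 + 0.5000
  = 1.0000 bits
H(T) = -[(5/8)·log₂(5/8) + (3/8)·log₂(3/8)]
  = 0.4238 + 0.5306
  = 0.9544 bits
H(S,T) = -[(5/16)·log₂(5/16) + (3/16)·log₂(3/16) + (5/16)·log₂(5/16) + (3/16)·log₂(3/16)]
  = 0.5244 + 0.4528 + 0.5244 + 0.4528
  = 1.9544 bits

I(S;T) = H(S) + H(T) - H(S,T)
  = 1.0000 + 0.9544 - 1.9544
  = 0.0000 bits

min(H(S), H(T)) = min(1.0000, 0.9544) = 0.9544 bits
Normalized MI = 0.0000 / 0.9544 = 0.0000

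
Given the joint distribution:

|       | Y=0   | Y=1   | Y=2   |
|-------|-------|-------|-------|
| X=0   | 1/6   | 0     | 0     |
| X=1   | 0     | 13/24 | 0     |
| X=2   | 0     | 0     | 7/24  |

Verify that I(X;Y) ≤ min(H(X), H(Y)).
Marginal P(X) (row sums):
  P(X=0) = 1/6 + 0 + 0 = 1/6
  P(X=1) = 0 + 13/24 + 0 = 13/24
  P(X=2) = 0 + 0 + 7/24 = 7/24
Marginal P(Y) (column sums):
  P(Y=0) = 1/6 + 0 + 0 = 1/6
  P(Y=1) = 0 + 13/24 + 0 = 13/24
  P(Y=2) = 0 + 0 + 7/24 = 7/24

H(X) = -[(1/6)·log₂(1/6) + (13/24)·log₂(13/24) + (7/24)·log₂(7/24)]
  = 0.4308 + 0.4791 + 0.5185
  = 1.4284 bits
H(Y) = -[(1/6)·log₂(1/6) + (13/24)·log₂(13/24) + (7/24)·log₂(7/24)]
  = 0.4308 + 0.4791 + 0.5185
  = 1.4284 bits
H(X,Y) = -[(1/6)·log₂(1/6) + (13/24)·log₂(13/24) + (7/24)·log₂(7/24)]
  = 0.4308 + 0.4791 + 0.5185
  = 1.4284 bits

I(X;Y) = H(X) + H(Y) - H(X,Y)
  = 1.4284 + 1.4284 - 1.4284
  = 1.4284 bits

min(H(X), H(Y)) = min(1.4284, 1.4284) = 1.4284 bits
Since 1.4284 ≤ 1.4284, the bound is satisfied ✓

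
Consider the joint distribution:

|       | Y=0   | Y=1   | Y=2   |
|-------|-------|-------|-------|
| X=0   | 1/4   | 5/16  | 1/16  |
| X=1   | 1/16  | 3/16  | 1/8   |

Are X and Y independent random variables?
Marginal P(X) (row sums):
  P(X=0) = 1/4 + 5/16 + 1/16 = 5/8
  P(X=1) = 1/16 + 3/16 + 1/8 = 3/8
Marginal P(Y) (column sums):
  P(Y=0) = 1/4 + 1/16 = 5/16
  P(Y=1) = 5/16 + 3/16 = 1/2
  P(Y=2) = 1/16 + 1/8 = 3/16

X and Y are independent iff P(X=i,Y=j) = P(X=i)·P(Y=j) for every cell.
  P(X=0)·P(Y=0) = 5/8 × 5/16 = 25/128, but P(X=0,Y=0) = 1/4 ✗

No, X and Y are not independent. Quantitatively, I(X;Y) > 0:

H(X) = -[(5/8)·log₂(5/8) + (3/8)·log₂(3/8)]
  = 0.4238 + 0.5306
  = 0.9544 bits
H(Y) = -[(5/16)·log₂(5/16) + (1/2)·log₂(1/2) + (3/16)·log₂(3/16)]
  = 0.5244 + 0.5000 + 0.4528
  = 1.4772 bits
H(X,Y) = -[(1/4)·log₂(1/4) + (5/16)·log₂(5/16) + (1/16)·log₂(1/16) + (1/16)·log₂(1/16) + (3/16)·log₂(3/16) + (1/8)·log₂(1/8)]
  = 0.5000 + 0.5244 + 0.2500 + 0.2500 + 0.4528 + 0.3750
  = 2.3522 bits
I(X;Y) = H(X) + H(Y) - H(X,Y) = 0.9544 + 1.4772 - 2.3522 = 0.0794 bits > 0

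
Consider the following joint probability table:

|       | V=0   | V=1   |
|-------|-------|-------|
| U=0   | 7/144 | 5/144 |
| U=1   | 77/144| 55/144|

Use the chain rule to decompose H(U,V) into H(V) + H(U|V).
By the chain rule: H(U,V) = H(V) + H(U|V)

Marginal P(V) (column sums):
  P(V=0) = 7/144 + 77/144 = 7/12
  P(V=1) = 5/144 + 55/144 = 5/12
H(V) = -[(7/12)·log₂(7/12) + (5/12)·log₂(5/12)]
  = 0.4536 + 0.5263
  = 0.9799 bits
H(U|V) = -Σ P(U,V)·log₂ P(U|V), where P(U|V) = P(U,V) / P(V)
  (U=0,V=0): P(U|V) = (7/144)/(7/12) = 1/12;  -(7/144)·log₂(1/12) = 0.1743
  (U=0,V=1): P(U|V) = (5/144)/(5/12) = 1/12;  -(5/144)·log₂(1/12) = 0.1245
  (U=1,V=0): P(U|V) = (77/144)/(7/12) = 11/12;  -(77/144)·log₂(11/12) = 0.0671
  (U=1,V=1): P(U|V) = (55/144)/(5/12) = 11/12;  -(55/144)·log₂(11/12) = 0.0479
H(U|V) = 0.1743 + 0.1245 + 0.0671 + 0.0479
  = 0.4138 bits

H(U,V) = H(V) + H(U|V) = 0.9799 + 0.4138 = 1.3937 bits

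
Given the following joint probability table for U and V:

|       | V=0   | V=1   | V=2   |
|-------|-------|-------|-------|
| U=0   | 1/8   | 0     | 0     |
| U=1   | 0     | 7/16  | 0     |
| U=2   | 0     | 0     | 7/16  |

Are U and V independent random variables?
Marginal P(U) (row sums):
  P(U=0) = 1/8 + 0 + 0 = 1/8
  P(U=1) = 0 + 7/16 + 0 = 7/16
  P(U=2) = 0 + 0 + 7/16 = 7/16
Marginal P(V) (column sums):
  P(V=0) = 1/8 + 0 + 0 = 1/8
  P(V=1) = 0 + 7/16 + 0 = 7/16
  P(V=2) = 0 + 0 + 7/16 = 7/16

U and V are independent iff P(U=i,V=j) = P(U=i)·P(V=j) for every cell.
  P(U=0)·P(V=0) = 1/8 × 1/8 = 1/64, but P(U=0,V=0) = 1/8 ✗

No, U and V are not independent. Quantitatively, I(U;V) > 0:

H(U) = -[(1/8)·log₂(1/8) + (7/16)·log₂(7/16) + (7/16)·log₂(7/16)]
  = 0.3750 + 0.5218 + 0.5218
  = 1.4186 bits
H(V) = -[(1/8)·log₂(1/8) + (7/16)·log₂(7/16) + (7/16)·log₂(7/16)]
  = 0.3750 + 0.5218 + 0.5218
  = 1.4186 bits
H(U,V) = -[(1/8)·log₂(1/8) + (7/16)·log₂(7/16) + (7/16)·log₂(7/16)]
  = 0.3750 + 0.5218 + 0.5218
  = 1.4186 bits
I(U;V) = H(U) + H(V) - H(U,V) = 1.4186 + 1.4186 - 1.4186 = 1.4186 bits > 0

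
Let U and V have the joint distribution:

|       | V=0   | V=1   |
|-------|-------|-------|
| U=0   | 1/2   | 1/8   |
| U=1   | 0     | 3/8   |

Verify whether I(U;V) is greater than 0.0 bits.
Marginal P(U) (row sums):
  P(U=0) = 1/2 + 1/8 = 5/8
  P(U=1) = 0 + 3/8 = 3/8
Marginal P(V) (column sums):
  P(V=0) = 1/2 + 0 = 1/2
  P(V=1) = 1/8 + 3/8 = 1/2

H(U) = -[(5/8)·log₂(5/8) + (3/8)·log₂(3/8)]
  = 0.4238 + 0.5306
  = 0.9544 bits
H(V) = -[(1/2)·log₂(1/2) + (1/2)·log₂(1/2)]
  = 0.5000 + 0.5000
  = 1.0000 bits
H(U,V) = -[(1/2)·log₂(1/2) + (1/8)·log₂(1/8) + (3/8)·log₂(3/8)]
  = 0.5000 + 0.3750 + 0.5306
  = 1.4056 bits

I(U;V) = H(U) + H(V) - H(U,V)
  = 0.9544 + 1.0000 - 1.4056
  = 0.5488 bits

Yes. I(U;V) = 0.5488 bits, which is > 0.0 bits.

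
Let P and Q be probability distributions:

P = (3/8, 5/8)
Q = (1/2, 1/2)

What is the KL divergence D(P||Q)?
D(P||Q) = Σ P(i) log₂(P(i)/Q(i))
  i=0: (3/8) × log₂((3/8)/(1/2)) = (3/8) × log₂(3/4) = -0.1556
  i=1: (5/8) × log₂((5/8)/(1/2)) = (5/8) × log₂(5/4) = 0.2012
D(P||Q) = -0.1556 + 0.2012
  = 0.0456 bits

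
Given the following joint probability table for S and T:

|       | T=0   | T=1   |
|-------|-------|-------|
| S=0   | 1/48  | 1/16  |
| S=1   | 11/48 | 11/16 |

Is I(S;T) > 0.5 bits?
Marginal P(S) (row sums):
  P(S=0) = 1/48 + 1/16 = 1/12
  P(S=1) = 11/48 + 11/16 = 11/12
Marginal P(T) (column sums):
  P(T=0) = 1/48 + 11/48 = 1/4
  P(T=1) = 1/16 + 11/16 = 3/4

H(S) = -[(1/12)·log₂(1/12) + (11/12)·log₂(11/12)]
  = 0.2987 + 0.1151
  = 0.4138 bits
H(T) = -[(1/4)·log₂(1/4) + (3/4)·log₂(3/4)]
  = 0.5000 + 0.3113
  = 0.8113 bits
H(S,T) = -[(1/48)·log₂(1/48) + (1/16)·log₂(1/16) + (11/48)·log₂(11/48) + (11/16)·log₂(11/16)]
  = 0.1164 + 0.2500 + 0.4871 + 0.3716
  = 1.2251 bits

I(S;T) = H(S) + H(T) - H(S,T)
  = 0.4138 + 0.8113 - 1.2251
  = 0.0000 bits

No. I(S;T) = 0.0000 bits, which is ≤ 0.5 bits.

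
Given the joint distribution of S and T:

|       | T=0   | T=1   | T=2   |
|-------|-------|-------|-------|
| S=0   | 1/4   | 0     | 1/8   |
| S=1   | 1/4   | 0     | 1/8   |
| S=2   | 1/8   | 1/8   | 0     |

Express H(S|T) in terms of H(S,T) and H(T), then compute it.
H(S|T) = H(S,T) - H(T)

Marginal P(T) (column sums):
  P(T=0) = 1/4 + 1/4 + 1/8 = 5/8
  P(T=1) = 0 + 0 + 1/8 = 1/8
  P(T=2) = 1/8 + 1/8 + 0 = 1/4

H(S,T) = -[(1/4)·log₂(1/4) + (1/8)·log₂(1/8) + (1/4)·log₂(1/4) + (1/8)·log₂(1/8) + (1/8)·log₂(1/8) + (1/8)·log₂(1/8)]
  = 0.5000 + 0.3750 + 0.5000 + 0.3750 + 0.3750 + 0.3750
  = 2.5000 bits
H(T) = -[(5/8)·log₂(5/8) + (1/8)·log₂(1/8) + (1/4)·log₂(1/4)]
  = 0.4238 + 0.3750 + 0.5000
  = 1.2988 bits

H(S|T) = 2.5000 - 1.2988 = 1.2012 bits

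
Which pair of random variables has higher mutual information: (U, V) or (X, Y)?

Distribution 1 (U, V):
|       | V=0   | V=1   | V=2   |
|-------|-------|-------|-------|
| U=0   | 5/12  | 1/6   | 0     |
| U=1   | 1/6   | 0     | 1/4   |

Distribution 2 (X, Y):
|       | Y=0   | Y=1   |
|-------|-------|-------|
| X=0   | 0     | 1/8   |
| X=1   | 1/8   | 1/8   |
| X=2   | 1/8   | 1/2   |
Distribution 1 (U, V):
Marginal P(U) (row sums):
  P(U=0) = 5/12 + 1/6 + 0 = 7/12
  P(U=1) = 1/6 + 0 + 1/4 = 5/12
Marginal P(V) (column sums):
  P(V=0) = 5/12 + 1/6 = 7/12
  P(V=1) = 1/6 + 0 = 1/6
  P(V=2) = 0 + 1/4 = 1/4

H(U) = -[(7/12)·log₂(7/12) + (5/12)·log₂(5/12)]
  = 0.4536 + 0.5263
  = 0.9799 bits
H(V) = -[(7/12)·log₂(7/12) + (1/6)·log₂(1/6) + (1/4)·log₂(1/4)]
  = 0.4536 + 0.4308 + 0.5000
  = 1.3844 bits
H(U,V) = -[(5/12)·log₂(5/12) + (1/6)·log₂(1/6) + (1/6)·log₂(1/6) + (1/4)·log₂(1/4)]
  = 0.5263 + 0.4308 + 0.4308 + 0.5000
  = 1.8879 bits

I(U;V) = H(U) + H(V) - H(U,V)
  = 0.9799 + 1.3844 - 1.8879
  = 0.4764 bits

Distribution 2 (X, Y):
Marginal P(X) (row sums):
  P(X=0) = 0 + 1/8 = 1/8
  P(X=1) = 1/8 + 1/8 = 1/4
  P(X=2) = 1/8 + 1/2 = 5/8
Marginal P(Y) (column sums):
  P(Y=0) = 0 + 1/8 + 1/8 = 1/4
  P(Y=1) = 1/8 + 1/8 + 1/2 = 3/4

H(X) = -[(1/8)·log₂(1/8) + (1/4)·log₂(1/4) + (5/8)·log₂(5/8)]
  = 0.3750 + 0.5000 + 0.4238
  = 1.2988 bits
H(Y) = -[(1/4)·log₂(1/4) + (3/4)·log₂(3/4)]
  = 0.5000 + 0.3113
  = 0.8113 bits
H(X,Y) = -[(1/8)·log₂(1/8) + (1/8)·log₂(1/8) + (1/8)·log₂(1/8) + (1/8)·log₂(1/8) + (1/2)·log₂(1/2)]
  = 0.3750 + 0.3750 + 0.3750 + 0.3750 + 0.5000
  = 2.0000 bits

I(X;Y) = H(X) + H(Y) - H(X,Y)
  = 1.2988 + 0.8113 - 2.0000
  = 0.1101 bits

I(U;V) = 0.4764 bits > I(X;Y) = 0.1101 bits, so (U, V) has the higher mutual information (stronger dependence).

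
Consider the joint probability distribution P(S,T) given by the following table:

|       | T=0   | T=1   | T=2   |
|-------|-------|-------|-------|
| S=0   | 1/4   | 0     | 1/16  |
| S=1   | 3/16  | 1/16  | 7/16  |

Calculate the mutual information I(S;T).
Marginal P(S) (row sums):
  P(S=0) = 1/4 + 0 + 1/16 = 5/16
  P(S=1) = 3/16 + 1/16 + 7/16 = 11/16
Marginal P(T) (column sums):
  P(T=0) = 1/4 + 3/16 = 7/16
  P(T=1) = 0 + 1/16 = 1/16
  P(T=2) = 1/16 + 7/16 = 1/2

H(S) = -[(5/16)·log₂(5/16) + (11/16)·log₂(11/16)]
  = 0.5244 + 0.3716
  = 0.8960 bits
H(T) = -[(7/16)·log₂(7/16) + (1/16)·log₂(1/16) + (1/2)·log₂(1/2)]
  = 0.5218 + 0.2500 + 0.5000
  = 1.2718 bits
H(S,T) = -[(1/4)·log₂(1/4) + (1/16)·log₂(1/16) + (3/16)·log₂(3/16) + (1/16)·log₂(1/16) + (7/16)·log₂(7/16)]
  = 0.5000 + 0.2500 + 0.4528 + 0.2500 + 0.5218
  = 1.9746 bits

I(S;T) = H(S) + H(T) - H(S,T)
  = 0.8960 + 1.2718 - 1.9746
  = 0.1932 bits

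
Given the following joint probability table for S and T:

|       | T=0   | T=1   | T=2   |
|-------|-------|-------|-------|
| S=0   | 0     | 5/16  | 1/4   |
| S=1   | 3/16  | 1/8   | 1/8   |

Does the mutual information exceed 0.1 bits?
Marginal P(S) (row sums):
  P(S=0) = 0 + 5/16 + 1/4 = 9/16
  P(S=1) = 3/16 + 1/8 + 1/8 = 7/16
Marginal P(T) (column sums):
  P(T=0) = 0 + 3/16 = 3/16
  P(T=1) = 5/16 + 1/8 = 7/16
  P(T=2) = 1/4 + 1/8 = 3/8

H(S) = -[(9/16)·log₂(9/16) + (7/16)·log₂(7/16)]
  = 0.4669 + 0.5218
  = 0.9887 bits
H(T) = -[(3/16)·log₂(3/16) + (7/16)·log₂(7/16) + (3/8)·log₂(3/8)]
  = 0.4528 + 0.5218 + 0.5306
  = 1.5052 bits
H(S,T) = -[(5/16)·log₂(5/16) + (1/4)·log₂(1/4) + (3/16)·log₂(3/16) + (1/8)·log₂(1/8) + (1/8)·log₂(1/8)]
  = 0.5244 + 0.5000 + 0.4528 + 0.3750 + 0.3750
  = 2.2272 bits

I(S;T) = H(S) + H(T) - H(S,T)
  = 0.9887 + 1.5052 - 2.2272
  = 0.2667 bits

Yes. I(S;T) = 0.2667 bits, which is > 0.1 bits.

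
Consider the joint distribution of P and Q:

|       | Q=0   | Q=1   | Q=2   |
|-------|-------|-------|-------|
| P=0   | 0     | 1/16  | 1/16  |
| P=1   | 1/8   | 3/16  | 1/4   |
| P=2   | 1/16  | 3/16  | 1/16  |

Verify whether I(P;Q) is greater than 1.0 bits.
Marginal P(P) (row sums):
  P(P=0) = 0 + 1/16 + 1/16 = 1/8
  P(P=1) = 1/8 + 3/16 + 1/4 = 9/16
  P(P=2) = 1/16 + 3/16 + 1/16 = 5/16
Marginal P(Q) (column sums):
  P(Q=0) = 0 + 1/8 + 1/16 = 3/16
  P(Q=1) = 1/16 + 3/16 + 3/16 = 7/16
  P(Q=2) = 1/16 + 1/4 + 1/16 = 3/8

H(P) = -[(1/8)·log₂(1/8) + (9/16)·log₂(9/16) + (5/16)·log₂(5/16)]
  = 0.3750 + 0.4669 + 0.5244
  = 1.3663 bits
H(Q) = -[(3/16)·log₂(3/16) + (7/16)·log₂(7/16) + (3/8)·log₂(3/8)]
  = 0.4528 + 0.5218 + 0.5306
  = 1.5052 bits
H(P,Q) = -[(1/16)·log₂(1/16) + (1/16)·log₂(1/16) + (1/8)·log₂(1/8) + (3/16)·log₂(3/16) + (1/4)·log₂(1/4) + (1/16)·log₂(1/16) + (3/16)·log₂(3/16) + (1/16)·log₂(1/16)]
  = 0.2500 + 0.2500 + 0.3750 + 0.4528 + 0.5000 + 0.2500 + 0.4528 + 0.2500
  = 2.7806 bits

I(P;Q) = H(P) + H(Q) - H(P,Q)
  = 1.3663 + 1.5052 - 2.7806
  = 0.0909 bits

No. I(P;Q) = 0.0909 bits, which is ≤ 1.0 bits.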